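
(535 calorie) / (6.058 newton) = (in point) 1.047e+06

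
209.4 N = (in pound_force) 47.07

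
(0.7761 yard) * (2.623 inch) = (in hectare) 4.728e-06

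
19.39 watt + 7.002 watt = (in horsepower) 0.03539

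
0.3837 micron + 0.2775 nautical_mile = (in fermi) 5.139e+17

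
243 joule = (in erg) 2.43e+09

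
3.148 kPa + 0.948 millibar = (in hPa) 32.43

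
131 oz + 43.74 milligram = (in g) 3714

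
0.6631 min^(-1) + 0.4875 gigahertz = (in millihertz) 4.875e+11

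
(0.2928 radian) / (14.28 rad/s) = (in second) 0.0205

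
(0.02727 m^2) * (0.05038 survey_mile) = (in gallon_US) 584.1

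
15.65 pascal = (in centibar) 0.01565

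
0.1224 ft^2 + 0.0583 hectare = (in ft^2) 6275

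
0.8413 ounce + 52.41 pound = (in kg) 23.8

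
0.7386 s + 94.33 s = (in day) 0.0011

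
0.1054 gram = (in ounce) 0.003718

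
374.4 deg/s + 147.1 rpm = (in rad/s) 21.94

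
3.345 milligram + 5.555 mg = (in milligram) 8.9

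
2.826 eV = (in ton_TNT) 1.082e-28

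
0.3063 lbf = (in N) 1.362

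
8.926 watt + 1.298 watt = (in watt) 10.22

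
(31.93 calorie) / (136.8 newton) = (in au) 6.528e-12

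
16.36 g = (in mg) 1.636e+04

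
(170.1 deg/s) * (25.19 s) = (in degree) 4285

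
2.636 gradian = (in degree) 2.372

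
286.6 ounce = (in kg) 8.125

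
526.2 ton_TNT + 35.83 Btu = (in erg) 2.202e+19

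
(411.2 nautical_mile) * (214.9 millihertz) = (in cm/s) 1.637e+07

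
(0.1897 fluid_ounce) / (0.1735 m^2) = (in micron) 32.33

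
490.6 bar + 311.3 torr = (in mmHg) 3.683e+05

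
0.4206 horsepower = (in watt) 313.6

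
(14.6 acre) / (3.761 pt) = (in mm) 4.453e+10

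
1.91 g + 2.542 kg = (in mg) 2.544e+06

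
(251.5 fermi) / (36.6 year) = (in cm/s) 2.179e-20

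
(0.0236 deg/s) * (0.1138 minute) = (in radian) 0.002812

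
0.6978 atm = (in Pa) 7.07e+04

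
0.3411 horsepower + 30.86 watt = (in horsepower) 0.3825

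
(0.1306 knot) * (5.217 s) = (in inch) 13.8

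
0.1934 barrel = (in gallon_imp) 6.764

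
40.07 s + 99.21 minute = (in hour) 1.665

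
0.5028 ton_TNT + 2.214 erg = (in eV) 1.313e+28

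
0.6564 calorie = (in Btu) 0.002603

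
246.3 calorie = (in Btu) 0.9767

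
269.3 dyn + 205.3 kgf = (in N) 2013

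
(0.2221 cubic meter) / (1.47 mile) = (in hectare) 9.388e-09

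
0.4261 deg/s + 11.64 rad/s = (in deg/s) 667.3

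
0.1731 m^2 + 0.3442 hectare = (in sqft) 3.705e+04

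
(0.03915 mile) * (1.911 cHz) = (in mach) 0.003536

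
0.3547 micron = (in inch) 1.396e-05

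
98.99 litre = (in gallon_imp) 21.77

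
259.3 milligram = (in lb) 0.0005717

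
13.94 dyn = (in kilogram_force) 1.421e-05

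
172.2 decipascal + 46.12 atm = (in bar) 46.73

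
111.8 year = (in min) 5.876e+07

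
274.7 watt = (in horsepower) 0.3684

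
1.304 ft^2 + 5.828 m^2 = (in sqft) 64.04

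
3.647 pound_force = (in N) 16.22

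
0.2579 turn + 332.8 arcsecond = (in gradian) 103.3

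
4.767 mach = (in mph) 3631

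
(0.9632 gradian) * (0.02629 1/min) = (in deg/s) 0.0003798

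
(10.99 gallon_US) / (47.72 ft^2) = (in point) 26.6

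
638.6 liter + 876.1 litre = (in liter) 1515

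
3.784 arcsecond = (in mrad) 0.01835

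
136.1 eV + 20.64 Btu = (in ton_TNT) 5.205e-06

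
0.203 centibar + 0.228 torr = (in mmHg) 1.751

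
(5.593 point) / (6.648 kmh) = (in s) 0.001068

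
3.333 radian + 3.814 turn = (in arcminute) 9.384e+04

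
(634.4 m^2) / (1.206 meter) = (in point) 1.491e+06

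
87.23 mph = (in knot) 75.8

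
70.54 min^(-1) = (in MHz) 1.176e-06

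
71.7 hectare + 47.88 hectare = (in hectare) 119.6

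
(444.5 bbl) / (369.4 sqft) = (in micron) 2.059e+06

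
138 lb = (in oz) 2208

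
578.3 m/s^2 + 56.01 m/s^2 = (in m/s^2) 634.3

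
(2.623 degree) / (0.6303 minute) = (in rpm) 0.01156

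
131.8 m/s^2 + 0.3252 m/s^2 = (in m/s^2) 132.1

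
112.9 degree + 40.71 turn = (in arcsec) 5.317e+07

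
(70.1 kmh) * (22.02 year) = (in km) 1.352e+07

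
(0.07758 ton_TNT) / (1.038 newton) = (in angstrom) 3.127e+18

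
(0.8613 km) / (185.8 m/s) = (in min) 0.07726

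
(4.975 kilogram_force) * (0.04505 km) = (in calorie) 525.3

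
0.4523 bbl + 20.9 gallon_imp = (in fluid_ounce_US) 5644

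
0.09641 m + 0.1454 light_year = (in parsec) 0.04458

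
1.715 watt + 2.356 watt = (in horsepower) 0.005459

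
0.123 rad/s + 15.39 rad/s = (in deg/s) 888.8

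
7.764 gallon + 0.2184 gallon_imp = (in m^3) 0.03038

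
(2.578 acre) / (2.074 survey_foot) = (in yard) 1.805e+04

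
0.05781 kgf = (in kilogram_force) 0.05781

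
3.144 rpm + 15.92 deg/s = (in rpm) 5.797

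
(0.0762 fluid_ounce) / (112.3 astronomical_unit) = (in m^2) 1.341e-19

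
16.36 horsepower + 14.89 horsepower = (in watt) 2.33e+04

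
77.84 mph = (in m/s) 34.8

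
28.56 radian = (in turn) 4.545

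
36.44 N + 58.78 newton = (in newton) 95.22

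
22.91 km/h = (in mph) 14.24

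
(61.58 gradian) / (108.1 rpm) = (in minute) 0.001424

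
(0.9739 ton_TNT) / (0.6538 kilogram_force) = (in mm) 6.355e+11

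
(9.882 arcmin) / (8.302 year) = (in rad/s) 1.098e-11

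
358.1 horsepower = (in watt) 2.67e+05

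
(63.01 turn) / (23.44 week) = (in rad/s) 2.793e-05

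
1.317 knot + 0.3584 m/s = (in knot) 2.014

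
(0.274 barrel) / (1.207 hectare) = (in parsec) 1.17e-22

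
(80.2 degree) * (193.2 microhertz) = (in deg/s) 0.01549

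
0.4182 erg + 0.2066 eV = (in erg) 0.4182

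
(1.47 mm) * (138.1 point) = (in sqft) 0.0007709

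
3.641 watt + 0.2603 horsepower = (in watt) 197.7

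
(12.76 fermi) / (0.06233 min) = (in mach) 1.002e-17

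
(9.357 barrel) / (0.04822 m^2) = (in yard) 33.74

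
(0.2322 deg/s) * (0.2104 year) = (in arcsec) 5.546e+09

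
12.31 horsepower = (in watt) 9180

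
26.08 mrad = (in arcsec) 5379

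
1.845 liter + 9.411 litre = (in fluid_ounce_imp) 396.2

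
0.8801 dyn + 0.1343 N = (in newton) 0.1343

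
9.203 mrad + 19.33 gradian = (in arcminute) 1075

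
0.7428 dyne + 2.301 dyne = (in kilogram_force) 3.104e-06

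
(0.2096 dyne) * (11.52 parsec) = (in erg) 7.451e+18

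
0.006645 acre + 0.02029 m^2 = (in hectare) 0.002691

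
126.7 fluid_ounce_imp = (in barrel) 0.02264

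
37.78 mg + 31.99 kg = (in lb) 70.53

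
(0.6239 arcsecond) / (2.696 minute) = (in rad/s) 1.87e-08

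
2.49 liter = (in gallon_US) 0.6578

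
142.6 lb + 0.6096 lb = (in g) 6.496e+04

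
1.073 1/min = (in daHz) 0.001788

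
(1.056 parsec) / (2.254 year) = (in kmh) 1.65e+09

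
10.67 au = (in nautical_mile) 8.619e+08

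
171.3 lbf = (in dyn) 7.62e+07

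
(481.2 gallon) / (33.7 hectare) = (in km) 5.405e-09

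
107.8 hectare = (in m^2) 1.078e+06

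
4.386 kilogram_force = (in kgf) 4.386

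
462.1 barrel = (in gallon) 1.941e+04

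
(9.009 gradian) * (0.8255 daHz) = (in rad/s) 1.168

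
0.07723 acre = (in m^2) 312.5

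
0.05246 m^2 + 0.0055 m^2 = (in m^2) 0.05796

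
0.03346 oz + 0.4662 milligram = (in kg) 0.000949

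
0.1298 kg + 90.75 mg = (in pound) 0.2864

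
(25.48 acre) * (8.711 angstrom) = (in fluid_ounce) 3.037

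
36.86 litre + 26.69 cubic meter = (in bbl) 168.1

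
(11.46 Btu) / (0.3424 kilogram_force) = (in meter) 3601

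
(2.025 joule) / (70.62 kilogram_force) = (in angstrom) 2.924e+07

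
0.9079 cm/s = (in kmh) 0.03268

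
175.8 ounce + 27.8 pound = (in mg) 1.759e+07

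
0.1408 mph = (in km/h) 0.2266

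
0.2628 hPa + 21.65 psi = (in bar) 1.493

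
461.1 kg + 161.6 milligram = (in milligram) 4.611e+08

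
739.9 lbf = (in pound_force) 739.9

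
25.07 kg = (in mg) 2.507e+07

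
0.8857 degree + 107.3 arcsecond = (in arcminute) 54.93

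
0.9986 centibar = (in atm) 0.009855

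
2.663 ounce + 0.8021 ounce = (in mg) 9.823e+04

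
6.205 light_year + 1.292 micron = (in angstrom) 5.87e+26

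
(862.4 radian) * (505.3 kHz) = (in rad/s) 4.358e+08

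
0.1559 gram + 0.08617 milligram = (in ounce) 0.005502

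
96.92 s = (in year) 3.073e-06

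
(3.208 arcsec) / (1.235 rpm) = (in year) 3.813e-12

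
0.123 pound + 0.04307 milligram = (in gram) 55.79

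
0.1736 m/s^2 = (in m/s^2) 0.1736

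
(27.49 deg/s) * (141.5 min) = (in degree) 2.334e+05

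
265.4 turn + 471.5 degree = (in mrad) 1.676e+06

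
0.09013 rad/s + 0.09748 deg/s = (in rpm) 0.8769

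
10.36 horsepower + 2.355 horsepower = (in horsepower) 12.71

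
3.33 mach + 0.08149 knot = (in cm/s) 1.134e+05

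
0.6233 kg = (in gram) 623.3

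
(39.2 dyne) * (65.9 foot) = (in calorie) 0.001882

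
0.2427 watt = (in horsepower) 0.0003255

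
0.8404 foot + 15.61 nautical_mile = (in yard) 3.162e+04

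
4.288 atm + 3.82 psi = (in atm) 4.548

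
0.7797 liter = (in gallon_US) 0.206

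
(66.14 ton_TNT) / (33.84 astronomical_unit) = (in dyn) 5466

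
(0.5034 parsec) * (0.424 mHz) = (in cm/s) 6.586e+14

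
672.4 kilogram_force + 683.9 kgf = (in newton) 1.33e+04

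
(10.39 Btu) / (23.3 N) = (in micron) 4.705e+08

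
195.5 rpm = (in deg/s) 1173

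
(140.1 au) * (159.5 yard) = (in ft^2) 3.29e+16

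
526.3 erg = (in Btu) 4.988e-08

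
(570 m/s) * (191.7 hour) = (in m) 3.934e+08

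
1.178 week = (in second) 7.125e+05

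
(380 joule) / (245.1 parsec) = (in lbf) 1.13e-17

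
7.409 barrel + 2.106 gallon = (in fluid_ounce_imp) 4.174e+04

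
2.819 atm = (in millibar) 2856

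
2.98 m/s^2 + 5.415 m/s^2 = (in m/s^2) 8.395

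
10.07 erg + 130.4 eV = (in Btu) 9.545e-10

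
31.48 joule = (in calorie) 7.524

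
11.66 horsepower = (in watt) 8695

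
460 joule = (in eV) 2.871e+21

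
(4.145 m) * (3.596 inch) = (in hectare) 3.786e-05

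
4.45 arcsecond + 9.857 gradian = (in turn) 0.02465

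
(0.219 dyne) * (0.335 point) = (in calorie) 6.186e-11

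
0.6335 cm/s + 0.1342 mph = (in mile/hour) 0.1484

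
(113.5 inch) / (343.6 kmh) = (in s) 0.03021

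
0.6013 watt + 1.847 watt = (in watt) 2.448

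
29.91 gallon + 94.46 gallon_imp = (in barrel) 3.413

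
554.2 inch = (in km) 0.01408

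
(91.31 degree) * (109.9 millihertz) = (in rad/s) 0.1751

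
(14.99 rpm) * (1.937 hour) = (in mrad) 1.095e+07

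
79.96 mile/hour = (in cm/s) 3575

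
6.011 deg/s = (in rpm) 1.002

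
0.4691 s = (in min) 0.007818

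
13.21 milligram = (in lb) 2.912e-05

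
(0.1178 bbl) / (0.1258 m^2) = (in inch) 5.861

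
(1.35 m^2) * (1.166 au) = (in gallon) 6.221e+13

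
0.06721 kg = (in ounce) 2.371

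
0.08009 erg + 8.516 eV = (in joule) 8.009e-09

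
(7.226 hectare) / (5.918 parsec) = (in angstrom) 0.003957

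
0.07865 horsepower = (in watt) 58.65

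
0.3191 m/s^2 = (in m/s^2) 0.3191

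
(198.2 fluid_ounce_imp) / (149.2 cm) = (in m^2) 0.003774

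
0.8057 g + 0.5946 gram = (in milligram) 1400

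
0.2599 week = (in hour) 43.66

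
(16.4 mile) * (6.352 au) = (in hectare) 2.508e+12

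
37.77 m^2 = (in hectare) 0.003777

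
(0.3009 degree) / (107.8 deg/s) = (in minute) 4.652e-05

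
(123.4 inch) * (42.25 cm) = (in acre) 0.0003272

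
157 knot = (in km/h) 290.8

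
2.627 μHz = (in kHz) 2.627e-09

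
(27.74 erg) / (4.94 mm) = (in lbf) 0.0001262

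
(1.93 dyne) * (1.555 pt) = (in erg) 0.1059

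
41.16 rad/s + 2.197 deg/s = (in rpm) 393.4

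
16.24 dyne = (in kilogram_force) 1.656e-05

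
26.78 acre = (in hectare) 10.84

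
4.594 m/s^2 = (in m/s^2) 4.594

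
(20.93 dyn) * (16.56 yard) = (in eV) 1.978e+16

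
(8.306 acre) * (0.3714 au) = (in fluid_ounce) 6.315e+19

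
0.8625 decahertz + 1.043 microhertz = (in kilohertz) 0.008625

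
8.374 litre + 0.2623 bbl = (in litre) 50.08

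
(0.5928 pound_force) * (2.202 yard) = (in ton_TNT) 1.269e-09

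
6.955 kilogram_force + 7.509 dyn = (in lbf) 15.33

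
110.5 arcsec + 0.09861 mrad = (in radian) 0.0006343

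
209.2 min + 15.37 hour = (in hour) 18.86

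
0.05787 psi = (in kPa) 0.399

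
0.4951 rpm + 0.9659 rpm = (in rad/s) 0.153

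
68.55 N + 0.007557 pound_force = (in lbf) 15.42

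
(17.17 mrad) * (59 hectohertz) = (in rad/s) 101.3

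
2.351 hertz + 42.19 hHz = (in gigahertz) 4.221e-06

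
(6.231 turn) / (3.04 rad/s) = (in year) 4.084e-07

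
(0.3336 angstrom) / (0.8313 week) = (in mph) 1.484e-16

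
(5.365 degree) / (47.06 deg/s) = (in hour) 3.167e-05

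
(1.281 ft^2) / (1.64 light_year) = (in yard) 8.388e-18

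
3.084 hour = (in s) 1.11e+04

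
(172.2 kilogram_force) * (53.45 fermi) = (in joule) 9.026e-11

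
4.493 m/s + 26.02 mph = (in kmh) 58.05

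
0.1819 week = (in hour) 30.56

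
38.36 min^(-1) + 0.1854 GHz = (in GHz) 0.1854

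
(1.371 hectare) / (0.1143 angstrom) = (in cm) 1.199e+17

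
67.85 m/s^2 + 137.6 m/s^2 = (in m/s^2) 205.4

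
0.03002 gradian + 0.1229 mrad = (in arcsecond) 122.6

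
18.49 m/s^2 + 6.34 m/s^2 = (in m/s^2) 24.83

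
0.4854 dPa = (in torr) 0.0003641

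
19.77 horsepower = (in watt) 1.474e+04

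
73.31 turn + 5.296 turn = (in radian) 493.9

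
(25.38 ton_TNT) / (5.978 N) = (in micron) 1.776e+16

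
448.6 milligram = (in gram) 0.4486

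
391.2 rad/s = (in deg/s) 2.241e+04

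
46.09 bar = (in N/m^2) 4.609e+06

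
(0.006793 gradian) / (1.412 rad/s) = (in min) 1.259e-06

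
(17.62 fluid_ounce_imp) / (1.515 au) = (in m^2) 2.209e-15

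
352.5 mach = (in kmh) 4.321e+05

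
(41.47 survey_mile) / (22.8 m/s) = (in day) 0.03388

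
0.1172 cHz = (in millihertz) 1.172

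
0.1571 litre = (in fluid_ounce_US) 5.312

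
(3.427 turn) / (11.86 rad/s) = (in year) 5.757e-08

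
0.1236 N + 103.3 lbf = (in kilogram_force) 46.87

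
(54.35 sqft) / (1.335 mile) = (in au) 1.571e-14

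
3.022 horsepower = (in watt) 2254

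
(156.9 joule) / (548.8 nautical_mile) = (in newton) 0.0001544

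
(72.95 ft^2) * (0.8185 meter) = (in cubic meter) 5.547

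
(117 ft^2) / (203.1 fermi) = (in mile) 3.326e+10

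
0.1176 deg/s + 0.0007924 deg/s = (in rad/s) 0.002066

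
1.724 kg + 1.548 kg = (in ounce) 115.4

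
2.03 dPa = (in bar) 2.03e-06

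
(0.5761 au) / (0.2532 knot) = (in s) 6.616e+11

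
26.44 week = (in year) 0.5071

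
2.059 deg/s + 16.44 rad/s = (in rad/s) 16.48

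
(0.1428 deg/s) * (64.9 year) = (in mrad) 5.101e+09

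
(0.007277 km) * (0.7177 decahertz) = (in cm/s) 5223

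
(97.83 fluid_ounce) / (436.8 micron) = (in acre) 0.001637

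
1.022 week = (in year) 0.0196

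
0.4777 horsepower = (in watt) 356.2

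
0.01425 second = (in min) 0.0002375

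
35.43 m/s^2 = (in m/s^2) 35.43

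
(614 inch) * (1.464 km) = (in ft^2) 2.458e+05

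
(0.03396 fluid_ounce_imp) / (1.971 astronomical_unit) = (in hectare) 3.272e-22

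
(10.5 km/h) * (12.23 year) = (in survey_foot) 3.691e+09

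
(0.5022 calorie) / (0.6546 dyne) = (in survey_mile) 199.5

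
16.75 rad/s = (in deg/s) 959.7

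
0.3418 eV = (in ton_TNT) 1.309e-29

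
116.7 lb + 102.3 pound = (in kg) 99.34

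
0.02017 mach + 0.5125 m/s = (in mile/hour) 16.51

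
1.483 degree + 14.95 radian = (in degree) 858.1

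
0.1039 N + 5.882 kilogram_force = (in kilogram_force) 5.893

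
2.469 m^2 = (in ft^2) 26.58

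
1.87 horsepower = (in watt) 1394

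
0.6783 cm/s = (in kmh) 0.02442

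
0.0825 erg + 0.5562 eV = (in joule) 8.25e-09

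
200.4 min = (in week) 0.01988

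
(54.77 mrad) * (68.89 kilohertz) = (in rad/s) 3773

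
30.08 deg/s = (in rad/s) 0.525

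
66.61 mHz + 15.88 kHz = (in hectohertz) 158.8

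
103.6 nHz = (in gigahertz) 1.036e-16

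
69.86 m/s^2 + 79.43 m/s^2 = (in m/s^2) 149.3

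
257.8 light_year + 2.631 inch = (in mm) 2.439e+21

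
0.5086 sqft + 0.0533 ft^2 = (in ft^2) 0.5619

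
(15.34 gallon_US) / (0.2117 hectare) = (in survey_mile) 1.704e-08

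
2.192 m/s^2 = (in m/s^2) 2.192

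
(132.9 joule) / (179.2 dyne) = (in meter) 7.416e+04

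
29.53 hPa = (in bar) 0.02953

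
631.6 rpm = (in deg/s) 3790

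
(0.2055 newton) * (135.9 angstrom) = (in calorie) 6.675e-10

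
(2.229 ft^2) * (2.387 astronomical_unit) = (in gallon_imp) 1.627e+13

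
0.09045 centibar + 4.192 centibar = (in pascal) 4282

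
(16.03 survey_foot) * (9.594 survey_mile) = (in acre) 18.64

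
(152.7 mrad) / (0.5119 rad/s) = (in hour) 8.286e-05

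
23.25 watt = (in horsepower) 0.03118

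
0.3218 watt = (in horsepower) 0.0004315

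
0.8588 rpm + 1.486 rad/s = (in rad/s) 1.576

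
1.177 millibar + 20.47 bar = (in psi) 296.9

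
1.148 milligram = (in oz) 4.049e-05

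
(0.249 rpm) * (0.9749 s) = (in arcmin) 87.39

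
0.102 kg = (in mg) 1.02e+05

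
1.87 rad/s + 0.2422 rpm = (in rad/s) 1.895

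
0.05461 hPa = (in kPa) 0.005461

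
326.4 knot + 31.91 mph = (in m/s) 182.2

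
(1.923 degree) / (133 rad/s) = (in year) 8.002e-12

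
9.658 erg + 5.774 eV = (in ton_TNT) 2.308e-16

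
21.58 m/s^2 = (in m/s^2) 21.58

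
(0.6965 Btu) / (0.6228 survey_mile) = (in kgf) 0.07476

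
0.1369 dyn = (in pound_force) 3.078e-07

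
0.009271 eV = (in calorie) 3.55e-22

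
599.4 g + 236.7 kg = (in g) 2.373e+05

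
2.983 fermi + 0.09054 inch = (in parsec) 7.453e-20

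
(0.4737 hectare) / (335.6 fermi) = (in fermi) 1.412e+31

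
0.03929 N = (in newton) 0.03929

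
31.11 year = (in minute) 1.635e+07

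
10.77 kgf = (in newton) 105.6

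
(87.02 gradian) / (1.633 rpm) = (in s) 7.993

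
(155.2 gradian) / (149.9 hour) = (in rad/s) 4.518e-06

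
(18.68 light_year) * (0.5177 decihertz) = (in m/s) 9.149e+15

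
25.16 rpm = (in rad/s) 2.635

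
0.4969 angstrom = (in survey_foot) 1.63e-10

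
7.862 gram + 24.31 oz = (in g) 697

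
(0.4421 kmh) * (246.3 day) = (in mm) 2.613e+09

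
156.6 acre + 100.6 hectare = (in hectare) 164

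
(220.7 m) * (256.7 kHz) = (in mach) 1.664e+05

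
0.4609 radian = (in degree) 26.41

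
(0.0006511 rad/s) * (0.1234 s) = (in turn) 1.279e-05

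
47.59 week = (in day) 333.1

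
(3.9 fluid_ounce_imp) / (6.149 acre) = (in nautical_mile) 2.404e-12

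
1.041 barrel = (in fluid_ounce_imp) 5825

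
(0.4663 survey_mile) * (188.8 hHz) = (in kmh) 5.101e+07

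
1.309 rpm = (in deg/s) 7.854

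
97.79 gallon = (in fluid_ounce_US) 1.252e+04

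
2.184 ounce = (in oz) 2.184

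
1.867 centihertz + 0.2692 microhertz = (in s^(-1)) 0.01867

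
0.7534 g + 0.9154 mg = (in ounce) 0.02661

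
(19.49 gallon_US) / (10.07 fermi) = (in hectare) 7.326e+08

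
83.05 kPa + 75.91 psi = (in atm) 5.985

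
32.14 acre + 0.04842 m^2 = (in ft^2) 1.4e+06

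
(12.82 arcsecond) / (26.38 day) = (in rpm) 2.604e-10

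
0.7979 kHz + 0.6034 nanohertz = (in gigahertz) 7.979e-07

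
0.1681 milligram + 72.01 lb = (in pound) 72.01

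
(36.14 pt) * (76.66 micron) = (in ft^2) 1.052e-05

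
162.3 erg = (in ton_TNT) 3.879e-15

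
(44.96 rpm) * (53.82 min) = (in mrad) 1.52e+07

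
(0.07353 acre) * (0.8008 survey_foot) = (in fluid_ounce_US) 2.456e+06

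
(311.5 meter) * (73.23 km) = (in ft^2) 2.455e+08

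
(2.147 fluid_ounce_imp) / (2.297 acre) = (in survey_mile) 4.078e-12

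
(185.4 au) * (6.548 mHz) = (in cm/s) 1.816e+13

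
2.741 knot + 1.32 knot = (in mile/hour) 4.673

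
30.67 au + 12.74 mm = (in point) 1.301e+16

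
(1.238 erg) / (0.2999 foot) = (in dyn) 0.1354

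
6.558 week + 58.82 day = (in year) 0.2869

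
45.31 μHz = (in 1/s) 4.531e-05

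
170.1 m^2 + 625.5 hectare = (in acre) 1546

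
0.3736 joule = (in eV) 2.332e+18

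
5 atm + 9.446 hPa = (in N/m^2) 5.076e+05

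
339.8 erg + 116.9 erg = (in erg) 456.7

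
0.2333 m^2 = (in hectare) 2.333e-05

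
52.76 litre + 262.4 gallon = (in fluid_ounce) 3.537e+04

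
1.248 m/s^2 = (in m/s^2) 1.248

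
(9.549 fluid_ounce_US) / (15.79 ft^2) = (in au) 1.287e-15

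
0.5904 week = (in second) 3.571e+05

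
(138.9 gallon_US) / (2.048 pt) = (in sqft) 7833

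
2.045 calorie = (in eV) 5.34e+19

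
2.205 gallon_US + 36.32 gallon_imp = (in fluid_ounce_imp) 6105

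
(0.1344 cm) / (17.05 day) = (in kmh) 3.284e-09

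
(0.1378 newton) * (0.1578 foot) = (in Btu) 6.282e-06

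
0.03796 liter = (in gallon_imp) 0.00835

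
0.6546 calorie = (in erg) 2.739e+07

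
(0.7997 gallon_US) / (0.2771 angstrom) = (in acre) 2.7e+04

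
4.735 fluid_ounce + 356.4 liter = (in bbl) 2.243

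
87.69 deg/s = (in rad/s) 1.53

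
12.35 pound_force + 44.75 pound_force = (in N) 254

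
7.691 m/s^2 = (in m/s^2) 7.691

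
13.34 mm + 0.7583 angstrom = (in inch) 0.5252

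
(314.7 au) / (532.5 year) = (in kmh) 1.009e+04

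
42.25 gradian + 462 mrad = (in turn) 0.1792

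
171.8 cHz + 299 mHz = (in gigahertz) 2.017e-09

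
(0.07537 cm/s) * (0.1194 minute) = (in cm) 0.54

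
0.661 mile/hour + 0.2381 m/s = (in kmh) 1.921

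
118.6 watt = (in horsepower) 0.159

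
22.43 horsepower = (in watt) 1.673e+04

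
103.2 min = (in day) 0.07167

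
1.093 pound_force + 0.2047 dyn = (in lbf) 1.093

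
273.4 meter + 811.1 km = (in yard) 8.873e+05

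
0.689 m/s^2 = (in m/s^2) 0.689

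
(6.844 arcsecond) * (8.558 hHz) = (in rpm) 0.2712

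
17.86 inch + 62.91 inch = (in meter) 2.052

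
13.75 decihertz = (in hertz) 1.375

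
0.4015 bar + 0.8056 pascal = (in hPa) 401.5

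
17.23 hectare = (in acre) 42.58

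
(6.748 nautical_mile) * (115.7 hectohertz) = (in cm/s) 1.446e+10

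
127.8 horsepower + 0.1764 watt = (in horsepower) 127.8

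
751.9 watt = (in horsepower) 1.008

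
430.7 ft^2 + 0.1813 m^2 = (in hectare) 0.004019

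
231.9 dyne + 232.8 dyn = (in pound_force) 0.001045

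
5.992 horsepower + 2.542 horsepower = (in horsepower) 8.534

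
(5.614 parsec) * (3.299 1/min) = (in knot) 1.851e+16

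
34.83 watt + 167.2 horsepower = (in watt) 1.247e+05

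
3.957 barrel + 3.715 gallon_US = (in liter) 643.2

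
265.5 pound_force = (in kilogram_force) 120.4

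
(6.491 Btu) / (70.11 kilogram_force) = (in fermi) 9.961e+15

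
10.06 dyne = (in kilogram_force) 1.026e-05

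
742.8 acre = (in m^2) 3.006e+06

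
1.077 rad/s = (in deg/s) 61.71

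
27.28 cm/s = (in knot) 0.5303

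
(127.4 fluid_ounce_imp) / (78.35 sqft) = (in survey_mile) 3.09e-07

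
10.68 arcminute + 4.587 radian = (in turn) 0.7305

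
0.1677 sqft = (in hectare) 1.558e-06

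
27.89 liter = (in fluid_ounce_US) 943.1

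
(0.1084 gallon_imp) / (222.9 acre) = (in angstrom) 5.463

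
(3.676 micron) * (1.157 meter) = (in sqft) 4.578e-05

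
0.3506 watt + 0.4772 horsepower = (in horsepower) 0.4777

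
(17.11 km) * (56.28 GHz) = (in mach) 2.828e+12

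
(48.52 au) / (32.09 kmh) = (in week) 1.346e+06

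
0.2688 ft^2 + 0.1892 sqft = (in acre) 1.051e-05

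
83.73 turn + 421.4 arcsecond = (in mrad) 5.261e+05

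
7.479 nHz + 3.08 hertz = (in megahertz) 3.08e-06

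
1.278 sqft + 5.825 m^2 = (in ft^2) 63.98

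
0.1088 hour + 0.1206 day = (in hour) 3.003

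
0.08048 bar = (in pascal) 8048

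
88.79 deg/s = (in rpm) 14.8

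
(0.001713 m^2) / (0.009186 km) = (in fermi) 1.865e+11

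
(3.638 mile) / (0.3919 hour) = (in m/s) 4.15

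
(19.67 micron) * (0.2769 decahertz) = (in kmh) 0.0001961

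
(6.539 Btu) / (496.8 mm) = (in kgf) 1416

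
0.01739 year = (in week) 0.9068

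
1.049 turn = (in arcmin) 2.266e+04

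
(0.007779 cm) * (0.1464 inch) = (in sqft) 3.114e-06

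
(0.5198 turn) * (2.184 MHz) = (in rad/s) 7.133e+06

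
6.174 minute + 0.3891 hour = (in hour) 0.492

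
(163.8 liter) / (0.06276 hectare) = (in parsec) 8.458e-21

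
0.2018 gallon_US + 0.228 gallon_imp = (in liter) 1.8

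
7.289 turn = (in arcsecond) 9.447e+06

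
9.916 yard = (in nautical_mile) 0.004896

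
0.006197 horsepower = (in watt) 4.621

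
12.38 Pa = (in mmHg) 0.09286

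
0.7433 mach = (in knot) 492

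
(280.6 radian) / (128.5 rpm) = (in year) 6.612e-07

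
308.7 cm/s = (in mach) 0.009066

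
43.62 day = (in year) 0.1195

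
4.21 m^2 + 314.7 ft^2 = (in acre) 0.008265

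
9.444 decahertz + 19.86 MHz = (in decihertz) 1.986e+08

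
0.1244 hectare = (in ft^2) 1.339e+04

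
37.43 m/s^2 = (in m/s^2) 37.43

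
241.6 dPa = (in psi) 0.003504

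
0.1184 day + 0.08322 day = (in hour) 4.839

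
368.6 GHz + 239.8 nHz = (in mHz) 3.686e+14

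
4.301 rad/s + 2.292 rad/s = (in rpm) 62.96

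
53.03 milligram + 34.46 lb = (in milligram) 1.563e+07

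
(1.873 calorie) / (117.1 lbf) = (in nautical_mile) 8.124e-06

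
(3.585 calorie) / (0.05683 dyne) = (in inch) 1.039e+09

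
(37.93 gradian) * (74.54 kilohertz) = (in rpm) 4.241e+05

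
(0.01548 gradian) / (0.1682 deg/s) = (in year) 2.627e-09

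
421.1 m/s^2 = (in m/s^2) 421.1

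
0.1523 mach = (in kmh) 186.7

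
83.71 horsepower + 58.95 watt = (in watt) 6.248e+04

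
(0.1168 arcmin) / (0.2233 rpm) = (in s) 0.001453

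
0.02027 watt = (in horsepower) 2.718e-05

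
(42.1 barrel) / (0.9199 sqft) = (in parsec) 2.538e-15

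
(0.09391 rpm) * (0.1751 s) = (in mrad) 1.722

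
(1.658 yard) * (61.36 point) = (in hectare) 3.282e-06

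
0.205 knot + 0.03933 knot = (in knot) 0.2443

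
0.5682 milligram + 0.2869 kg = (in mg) 2.869e+05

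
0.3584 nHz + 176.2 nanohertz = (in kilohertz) 1.766e-10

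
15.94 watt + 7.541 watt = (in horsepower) 0.03149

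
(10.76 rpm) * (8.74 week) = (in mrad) 5.956e+09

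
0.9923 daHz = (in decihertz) 99.23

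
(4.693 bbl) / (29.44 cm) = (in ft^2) 27.28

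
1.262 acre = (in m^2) 5107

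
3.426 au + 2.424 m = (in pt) 1.453e+15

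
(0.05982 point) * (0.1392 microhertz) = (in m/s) 2.938e-12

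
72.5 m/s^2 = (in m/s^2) 72.5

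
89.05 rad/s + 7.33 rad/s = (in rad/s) 96.38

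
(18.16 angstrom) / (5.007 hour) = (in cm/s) 1.007e-11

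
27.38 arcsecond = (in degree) 0.007606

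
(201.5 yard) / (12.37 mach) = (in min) 0.0007291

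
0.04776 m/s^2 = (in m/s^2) 0.04776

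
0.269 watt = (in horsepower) 0.0003607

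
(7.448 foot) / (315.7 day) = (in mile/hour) 1.862e-07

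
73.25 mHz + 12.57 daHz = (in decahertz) 12.58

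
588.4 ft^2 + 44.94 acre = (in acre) 44.95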